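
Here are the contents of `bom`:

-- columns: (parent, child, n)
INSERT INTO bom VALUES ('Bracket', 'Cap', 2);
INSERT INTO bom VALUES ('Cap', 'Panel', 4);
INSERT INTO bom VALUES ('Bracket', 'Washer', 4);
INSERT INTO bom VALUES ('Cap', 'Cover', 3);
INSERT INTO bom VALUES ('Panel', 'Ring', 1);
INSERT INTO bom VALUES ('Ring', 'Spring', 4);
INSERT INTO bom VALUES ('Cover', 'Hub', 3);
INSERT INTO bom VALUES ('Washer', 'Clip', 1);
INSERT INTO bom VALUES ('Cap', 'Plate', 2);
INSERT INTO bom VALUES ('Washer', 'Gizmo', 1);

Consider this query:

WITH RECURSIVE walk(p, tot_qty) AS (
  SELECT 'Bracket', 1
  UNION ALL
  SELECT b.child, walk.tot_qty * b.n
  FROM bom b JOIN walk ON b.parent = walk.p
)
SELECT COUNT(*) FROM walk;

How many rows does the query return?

Base: (Bracket, tot_qty=1).
Iteration 1: components of {Bracket} -> Cap = 1*2 = 2, Washer = 1*4 = 4.
Iteration 2: components of {Cap,Washer} -> Clip = 4*1 = 4, Cover = 2*3 = 6, Gizmo = 4*1 = 4, Panel = 2*4 = 8, Plate = 2*2 = 4.
Iteration 3: components of {Clip,Cover,Gizmo,Panel,Plate} -> Hub = 6*3 = 18, Ring = 8*1 = 8.
Iteration 4: components of {Hub,Ring} -> Spring = 8*4 = 32.
Iteration 5: no further components; recursion stops.
Total rows emitted: 11.

11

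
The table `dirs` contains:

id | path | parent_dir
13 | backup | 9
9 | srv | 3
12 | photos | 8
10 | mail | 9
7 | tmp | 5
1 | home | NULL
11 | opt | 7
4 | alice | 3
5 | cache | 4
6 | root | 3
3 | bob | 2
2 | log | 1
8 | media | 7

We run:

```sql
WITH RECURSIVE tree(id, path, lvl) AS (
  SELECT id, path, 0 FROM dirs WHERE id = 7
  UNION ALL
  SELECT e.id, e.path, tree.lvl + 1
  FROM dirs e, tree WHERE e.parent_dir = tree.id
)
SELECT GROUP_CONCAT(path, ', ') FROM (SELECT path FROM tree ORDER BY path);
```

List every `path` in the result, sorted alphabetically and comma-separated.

Base: id=7 (tmp) at lvl 0.
Iteration 1: rows with parent_dir in {7} -> media (id 8, lvl 1), opt (id 11, lvl 1).
Iteration 2: rows with parent_dir in {8,11} -> photos (id 12, lvl 2).
Iteration 3: no rows with parent_dir in {12}; recursion stops.

media, opt, photos, tmp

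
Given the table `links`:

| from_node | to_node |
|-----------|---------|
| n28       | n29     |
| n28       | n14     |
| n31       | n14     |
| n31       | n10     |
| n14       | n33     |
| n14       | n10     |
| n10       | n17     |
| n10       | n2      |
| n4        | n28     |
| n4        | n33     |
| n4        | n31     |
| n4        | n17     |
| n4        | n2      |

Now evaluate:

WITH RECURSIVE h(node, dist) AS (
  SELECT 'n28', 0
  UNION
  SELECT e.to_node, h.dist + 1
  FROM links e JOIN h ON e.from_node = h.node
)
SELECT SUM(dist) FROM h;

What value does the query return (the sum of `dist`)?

Base: (n28, dist=0).
Iteration 1: edges from {n28} -> (n14, dist=1), (n29, dist=1).
Iteration 2: edges from {n14,n29} -> (n10, dist=2), (n33, dist=2).
Iteration 3: edges from {n10,n33} -> (n17, dist=3), (n2, dist=3).
Iteration 4: no outgoing edges from {n17,n2}; recursion stops.
SUM(dist) = 0 + 1 + 1 + 2 + 2 + 3 + 3 = 12.

12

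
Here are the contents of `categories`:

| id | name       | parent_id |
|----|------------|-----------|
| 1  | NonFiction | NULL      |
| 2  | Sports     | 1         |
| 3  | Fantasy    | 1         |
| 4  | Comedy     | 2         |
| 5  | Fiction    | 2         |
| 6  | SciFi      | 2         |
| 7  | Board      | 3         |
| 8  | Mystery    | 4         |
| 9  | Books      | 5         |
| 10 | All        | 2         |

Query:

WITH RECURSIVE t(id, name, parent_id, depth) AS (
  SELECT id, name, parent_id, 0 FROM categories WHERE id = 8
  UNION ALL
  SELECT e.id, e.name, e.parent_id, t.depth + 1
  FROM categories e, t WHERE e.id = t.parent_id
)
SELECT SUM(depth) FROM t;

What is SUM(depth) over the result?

6

Base: id=8 (Mystery), parent_id=4, depth 0.
Iteration 1: join on id=4 -> Comedy (id 4, parent_id=2, depth 1).
Iteration 2: join on id=2 -> Sports (id 2, parent_id=1, depth 2).
Iteration 3: join on id=1 -> NonFiction (id 1, parent_id=NULL, depth 3).
Iteration 4: parent_id is NULL; no match; recursion stops.
SUM(depth) = 0 + 1 + 2 + 3 = 6.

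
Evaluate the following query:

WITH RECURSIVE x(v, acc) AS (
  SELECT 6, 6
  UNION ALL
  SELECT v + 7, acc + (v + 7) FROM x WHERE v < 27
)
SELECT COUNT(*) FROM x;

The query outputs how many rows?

4

Base: v=6, acc=6.
Iteration 1: 6 < 27 holds -> v = 6 + 7 = 13, acc = 6 + 13 = 19.
Iteration 2: 13 < 27 holds -> v = 13 + 7 = 20, acc = 19 + 20 = 39.
Iteration 3: 20 < 27 holds -> v = 20 + 7 = 27, acc = 39 + 27 = 66.
Iteration 4: 27 < 27 fails; recursion stops.
Total rows emitted: 4.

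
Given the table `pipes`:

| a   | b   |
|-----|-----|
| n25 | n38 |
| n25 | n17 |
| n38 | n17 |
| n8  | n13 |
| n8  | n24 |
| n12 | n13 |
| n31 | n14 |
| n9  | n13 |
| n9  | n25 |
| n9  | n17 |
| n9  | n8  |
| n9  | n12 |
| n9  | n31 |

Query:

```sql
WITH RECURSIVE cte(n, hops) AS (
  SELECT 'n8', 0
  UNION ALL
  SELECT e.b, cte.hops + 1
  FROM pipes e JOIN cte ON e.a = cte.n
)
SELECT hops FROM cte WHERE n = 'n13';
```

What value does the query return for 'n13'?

1

Base: (n8, hops=0).
Iteration 1: edges from {n8} -> (n13, hops=1), (n24, hops=1).
Iteration 2: no outgoing edges from {n13,n24}; recursion stops.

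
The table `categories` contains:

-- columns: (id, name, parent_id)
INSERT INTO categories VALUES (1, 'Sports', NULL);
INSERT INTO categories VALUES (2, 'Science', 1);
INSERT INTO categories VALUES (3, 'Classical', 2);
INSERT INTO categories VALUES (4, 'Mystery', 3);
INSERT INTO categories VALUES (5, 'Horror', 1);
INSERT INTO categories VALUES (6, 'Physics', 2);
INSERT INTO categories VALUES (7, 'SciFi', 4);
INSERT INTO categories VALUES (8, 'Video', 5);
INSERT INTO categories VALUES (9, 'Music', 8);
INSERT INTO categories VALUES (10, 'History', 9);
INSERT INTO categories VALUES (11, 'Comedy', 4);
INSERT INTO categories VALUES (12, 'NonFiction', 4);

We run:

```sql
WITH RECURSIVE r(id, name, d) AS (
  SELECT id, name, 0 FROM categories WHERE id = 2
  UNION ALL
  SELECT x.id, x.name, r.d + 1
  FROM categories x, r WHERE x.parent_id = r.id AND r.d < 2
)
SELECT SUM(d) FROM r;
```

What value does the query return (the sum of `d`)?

4

Base: id=2 (Science) at d 0.
Iteration 1: rows with parent_id in {2} -> Classical (id 3, d 1), Physics (id 6, d 1).
Iteration 2: rows with parent_id in {3,6} -> Mystery (id 4, d 2).
Iteration 3: d < 2 fails for all current rows; recursion stops.
SUM(d) = 0 + 1 + 1 + 2 = 4.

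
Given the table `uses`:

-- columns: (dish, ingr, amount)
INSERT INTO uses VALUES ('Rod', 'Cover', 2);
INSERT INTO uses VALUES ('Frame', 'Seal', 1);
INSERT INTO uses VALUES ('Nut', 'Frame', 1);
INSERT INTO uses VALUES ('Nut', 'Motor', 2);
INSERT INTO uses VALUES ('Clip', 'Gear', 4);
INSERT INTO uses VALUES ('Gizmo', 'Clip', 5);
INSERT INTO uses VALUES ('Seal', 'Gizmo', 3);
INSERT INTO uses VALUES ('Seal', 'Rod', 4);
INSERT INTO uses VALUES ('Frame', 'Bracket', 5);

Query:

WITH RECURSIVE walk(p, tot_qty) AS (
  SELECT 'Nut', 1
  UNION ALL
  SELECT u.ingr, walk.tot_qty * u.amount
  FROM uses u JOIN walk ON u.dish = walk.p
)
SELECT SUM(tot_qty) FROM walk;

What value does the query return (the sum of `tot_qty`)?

Base: (Nut, tot_qty=1).
Iteration 1: components of {Nut} -> Frame = 1*1 = 1, Motor = 1*2 = 2.
Iteration 2: components of {Frame,Motor} -> Bracket = 1*5 = 5, Seal = 1*1 = 1.
Iteration 3: components of {Bracket,Seal} -> Gizmo = 1*3 = 3, Rod = 1*4 = 4.
Iteration 4: components of {Gizmo,Rod} -> Clip = 3*5 = 15, Cover = 4*2 = 8.
Iteration 5: components of {Clip,Cover} -> Gear = 15*4 = 60.
Iteration 6: no further components; recursion stops.
SUM(tot_qty) = 1 + 2 + 1 + 1 + 5 + 3 + 4 + 15 + 8 + 60 = 100.

100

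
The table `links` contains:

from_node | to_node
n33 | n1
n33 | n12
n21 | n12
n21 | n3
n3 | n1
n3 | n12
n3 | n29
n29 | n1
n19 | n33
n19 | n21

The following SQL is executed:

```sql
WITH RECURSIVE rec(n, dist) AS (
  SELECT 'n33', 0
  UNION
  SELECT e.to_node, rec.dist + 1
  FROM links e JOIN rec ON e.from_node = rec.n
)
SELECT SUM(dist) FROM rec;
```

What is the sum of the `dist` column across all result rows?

2

Base: (n33, dist=0).
Iteration 1: edges from {n33} -> (n1, dist=1), (n12, dist=1).
Iteration 2: no outgoing edges from {n1,n12}; recursion stops.
SUM(dist) = 0 + 1 + 1 = 2.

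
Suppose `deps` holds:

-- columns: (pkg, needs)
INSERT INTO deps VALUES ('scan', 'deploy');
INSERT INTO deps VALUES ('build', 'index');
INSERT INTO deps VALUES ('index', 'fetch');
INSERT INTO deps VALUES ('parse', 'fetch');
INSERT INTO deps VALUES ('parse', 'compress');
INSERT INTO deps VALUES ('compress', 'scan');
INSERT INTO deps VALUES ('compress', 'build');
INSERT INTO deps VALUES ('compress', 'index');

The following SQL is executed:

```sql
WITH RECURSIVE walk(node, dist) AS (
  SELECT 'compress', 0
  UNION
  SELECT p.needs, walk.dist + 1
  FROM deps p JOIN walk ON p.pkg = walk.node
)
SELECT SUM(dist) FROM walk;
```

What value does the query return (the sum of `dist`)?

Base: (compress, dist=0).
Iteration 1: edges from {compress} -> (build, dist=1), (index, dist=1), (scan, dist=1).
Iteration 2: edges from {build,index,scan} -> (deploy, dist=2), (fetch, dist=2), (index, dist=2).
Iteration 3: edges from {deploy,fetch,index} -> (fetch, dist=3).
Iteration 4: no outgoing edges from {fetch}; recursion stops.
SUM(dist) = 0 + 1 + 1 + 1 + 2 + 2 + 2 + 3 = 12.

12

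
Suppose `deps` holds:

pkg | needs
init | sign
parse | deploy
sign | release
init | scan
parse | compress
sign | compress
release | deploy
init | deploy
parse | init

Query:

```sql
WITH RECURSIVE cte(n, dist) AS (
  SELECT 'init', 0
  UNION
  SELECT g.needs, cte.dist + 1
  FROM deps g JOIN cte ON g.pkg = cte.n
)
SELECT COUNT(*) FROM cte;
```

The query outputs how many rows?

Base: (init, dist=0).
Iteration 1: edges from {init} -> (deploy, dist=1), (scan, dist=1), (sign, dist=1).
Iteration 2: edges from {deploy,scan,sign} -> (compress, dist=2), (release, dist=2).
Iteration 3: edges from {compress,release} -> (deploy, dist=3).
Iteration 4: no outgoing edges from {deploy}; recursion stops.
Total rows emitted: 7.

7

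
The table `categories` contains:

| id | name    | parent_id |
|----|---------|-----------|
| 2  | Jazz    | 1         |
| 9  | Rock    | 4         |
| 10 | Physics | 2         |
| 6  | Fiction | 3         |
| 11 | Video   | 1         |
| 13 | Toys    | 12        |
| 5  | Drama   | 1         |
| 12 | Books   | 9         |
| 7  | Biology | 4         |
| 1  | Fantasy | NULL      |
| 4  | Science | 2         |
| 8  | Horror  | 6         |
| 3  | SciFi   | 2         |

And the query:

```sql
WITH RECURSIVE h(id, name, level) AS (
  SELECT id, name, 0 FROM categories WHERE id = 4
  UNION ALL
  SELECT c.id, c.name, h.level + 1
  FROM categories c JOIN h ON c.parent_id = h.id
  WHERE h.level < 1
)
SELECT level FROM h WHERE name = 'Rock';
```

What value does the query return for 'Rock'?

1

Base: id=4 (Science) at level 0.
Iteration 1: rows with parent_id in {4} -> Biology (id 7, level 1), Rock (id 9, level 1).
Iteration 2: level < 1 fails for all current rows; recursion stops.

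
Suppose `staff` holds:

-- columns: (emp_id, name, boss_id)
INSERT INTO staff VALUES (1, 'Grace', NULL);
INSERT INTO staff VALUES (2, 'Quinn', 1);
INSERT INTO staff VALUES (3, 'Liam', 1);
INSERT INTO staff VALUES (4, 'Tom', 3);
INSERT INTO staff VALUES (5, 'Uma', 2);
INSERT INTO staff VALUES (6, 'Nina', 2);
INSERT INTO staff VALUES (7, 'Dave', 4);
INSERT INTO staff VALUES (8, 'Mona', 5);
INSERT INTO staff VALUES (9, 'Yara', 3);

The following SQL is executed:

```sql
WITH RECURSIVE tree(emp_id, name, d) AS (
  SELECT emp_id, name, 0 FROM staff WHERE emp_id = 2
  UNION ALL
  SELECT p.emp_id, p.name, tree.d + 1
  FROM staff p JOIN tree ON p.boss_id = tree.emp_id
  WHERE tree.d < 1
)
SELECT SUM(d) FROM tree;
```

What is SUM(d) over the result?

2

Base: emp_id=2 (Quinn) at d 0.
Iteration 1: rows with boss_id in {2} -> Uma (id 5, d 1), Nina (id 6, d 1).
Iteration 2: d < 1 fails for all current rows; recursion stops.
SUM(d) = 0 + 1 + 1 = 2.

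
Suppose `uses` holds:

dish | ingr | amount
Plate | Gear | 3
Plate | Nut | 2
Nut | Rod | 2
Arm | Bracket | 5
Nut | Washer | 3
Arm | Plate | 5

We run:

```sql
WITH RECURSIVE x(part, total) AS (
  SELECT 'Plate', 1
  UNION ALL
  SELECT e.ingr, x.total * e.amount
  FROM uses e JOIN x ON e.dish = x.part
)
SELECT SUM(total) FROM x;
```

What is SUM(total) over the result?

Base: (Plate, total=1).
Iteration 1: components of {Plate} -> Gear = 1*3 = 3, Nut = 1*2 = 2.
Iteration 2: components of {Gear,Nut} -> Rod = 2*2 = 4, Washer = 2*3 = 6.
Iteration 3: no further components; recursion stops.
SUM(total) = 1 + 2 + 3 + 4 + 6 = 16.

16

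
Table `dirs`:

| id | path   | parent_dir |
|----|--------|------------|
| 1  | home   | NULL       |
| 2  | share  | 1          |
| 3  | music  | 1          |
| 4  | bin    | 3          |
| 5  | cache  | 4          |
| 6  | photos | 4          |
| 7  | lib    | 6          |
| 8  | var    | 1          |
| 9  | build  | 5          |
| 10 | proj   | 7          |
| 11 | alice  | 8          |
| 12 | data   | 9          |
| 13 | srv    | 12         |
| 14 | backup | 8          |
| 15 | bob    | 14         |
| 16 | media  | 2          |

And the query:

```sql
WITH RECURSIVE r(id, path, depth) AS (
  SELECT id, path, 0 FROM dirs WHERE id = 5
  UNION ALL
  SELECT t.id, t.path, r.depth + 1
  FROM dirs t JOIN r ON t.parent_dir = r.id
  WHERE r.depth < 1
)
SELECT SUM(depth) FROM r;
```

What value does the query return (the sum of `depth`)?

1

Base: id=5 (cache) at depth 0.
Iteration 1: rows with parent_dir in {5} -> build (id 9, depth 1).
Iteration 2: depth < 1 fails for all current rows; recursion stops.
SUM(depth) = 0 + 1 = 1.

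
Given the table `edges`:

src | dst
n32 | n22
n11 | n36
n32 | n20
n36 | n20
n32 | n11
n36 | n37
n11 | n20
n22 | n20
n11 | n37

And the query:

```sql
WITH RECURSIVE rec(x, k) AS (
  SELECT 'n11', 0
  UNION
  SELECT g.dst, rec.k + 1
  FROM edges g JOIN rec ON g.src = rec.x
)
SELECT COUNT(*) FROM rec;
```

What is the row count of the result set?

Base: (n11, k=0).
Iteration 1: edges from {n11} -> (n20, k=1), (n36, k=1), (n37, k=1).
Iteration 2: edges from {n20,n36,n37} -> (n20, k=2), (n37, k=2).
Iteration 3: no outgoing edges from {n20,n37}; recursion stops.
Total rows emitted: 6.

6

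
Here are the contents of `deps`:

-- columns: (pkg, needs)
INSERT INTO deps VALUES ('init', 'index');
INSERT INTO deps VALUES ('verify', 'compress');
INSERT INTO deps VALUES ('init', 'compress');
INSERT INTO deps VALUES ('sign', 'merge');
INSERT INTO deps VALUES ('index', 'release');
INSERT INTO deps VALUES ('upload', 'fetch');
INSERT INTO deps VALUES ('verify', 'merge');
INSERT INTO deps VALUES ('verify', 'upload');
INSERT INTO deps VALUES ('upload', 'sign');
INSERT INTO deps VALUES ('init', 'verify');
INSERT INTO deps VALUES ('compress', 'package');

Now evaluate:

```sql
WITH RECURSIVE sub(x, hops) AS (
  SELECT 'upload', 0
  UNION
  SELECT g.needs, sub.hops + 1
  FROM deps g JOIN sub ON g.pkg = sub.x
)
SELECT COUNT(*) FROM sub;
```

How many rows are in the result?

4

Base: (upload, hops=0).
Iteration 1: edges from {upload} -> (fetch, hops=1), (sign, hops=1).
Iteration 2: edges from {fetch,sign} -> (merge, hops=2).
Iteration 3: no outgoing edges from {merge}; recursion stops.
Total rows emitted: 4.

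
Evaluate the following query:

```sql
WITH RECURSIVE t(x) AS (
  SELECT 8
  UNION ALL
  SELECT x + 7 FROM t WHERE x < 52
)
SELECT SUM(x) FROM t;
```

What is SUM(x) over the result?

Base: x=8.
Iteration 1: 8 < 52 holds -> x = 8 + 7 = 15.
Iteration 2: 15 < 52 holds -> x = 15 + 7 = 22.
Iteration 3: 22 < 52 holds -> x = 22 + 7 = 29.
Iteration 4: 29 < 52 holds -> x = 29 + 7 = 36.
Iteration 5: 36 < 52 holds -> x = 36 + 7 = 43.
Iteration 6: 43 < 52 holds -> x = 43 + 7 = 50.
Iteration 7: 50 < 52 holds -> x = 50 + 7 = 57.
Iteration 8: 57 < 52 fails; recursion stops.
SUM(x) = 8 + 15 + 22 + 29 + 36 + 43 + 50 + 57 = 260.

260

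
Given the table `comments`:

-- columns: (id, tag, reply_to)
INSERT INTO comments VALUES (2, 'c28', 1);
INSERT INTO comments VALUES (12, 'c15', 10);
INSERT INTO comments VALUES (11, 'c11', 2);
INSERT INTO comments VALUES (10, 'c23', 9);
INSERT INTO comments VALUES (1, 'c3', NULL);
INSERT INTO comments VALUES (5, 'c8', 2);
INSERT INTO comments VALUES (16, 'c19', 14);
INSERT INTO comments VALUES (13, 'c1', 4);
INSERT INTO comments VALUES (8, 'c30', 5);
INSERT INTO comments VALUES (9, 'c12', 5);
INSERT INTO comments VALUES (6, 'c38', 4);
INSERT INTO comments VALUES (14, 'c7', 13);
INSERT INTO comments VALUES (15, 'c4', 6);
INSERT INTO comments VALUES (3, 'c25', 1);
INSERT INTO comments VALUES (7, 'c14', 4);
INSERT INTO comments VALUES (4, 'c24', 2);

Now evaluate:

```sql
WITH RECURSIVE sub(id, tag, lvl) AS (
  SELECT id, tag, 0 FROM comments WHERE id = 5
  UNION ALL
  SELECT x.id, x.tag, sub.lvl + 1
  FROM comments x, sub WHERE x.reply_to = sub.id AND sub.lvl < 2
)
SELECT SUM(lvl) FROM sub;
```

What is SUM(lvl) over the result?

4

Base: id=5 (c8) at lvl 0.
Iteration 1: rows with reply_to in {5} -> c30 (id 8, lvl 1), c12 (id 9, lvl 1).
Iteration 2: rows with reply_to in {8,9} -> c23 (id 10, lvl 2).
Iteration 3: lvl < 2 fails for all current rows; recursion stops.
SUM(lvl) = 0 + 1 + 1 + 2 = 4.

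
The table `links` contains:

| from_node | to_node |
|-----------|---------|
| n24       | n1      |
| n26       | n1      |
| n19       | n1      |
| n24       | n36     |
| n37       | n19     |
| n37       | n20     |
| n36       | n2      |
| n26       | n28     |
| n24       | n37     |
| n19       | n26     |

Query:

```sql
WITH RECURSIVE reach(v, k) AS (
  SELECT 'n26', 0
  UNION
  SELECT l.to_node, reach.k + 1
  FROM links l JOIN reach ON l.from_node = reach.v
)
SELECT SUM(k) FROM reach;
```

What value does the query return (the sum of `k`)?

Base: (n26, k=0).
Iteration 1: edges from {n26} -> (n1, k=1), (n28, k=1).
Iteration 2: no outgoing edges from {n1,n28}; recursion stops.
SUM(k) = 0 + 1 + 1 = 2.

2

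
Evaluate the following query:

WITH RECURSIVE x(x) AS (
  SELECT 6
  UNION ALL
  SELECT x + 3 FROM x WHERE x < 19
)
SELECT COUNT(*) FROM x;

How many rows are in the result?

6

Base: x=6.
Iteration 1: 6 < 19 holds -> x = 6 + 3 = 9.
Iteration 2: 9 < 19 holds -> x = 9 + 3 = 12.
Iteration 3: 12 < 19 holds -> x = 12 + 3 = 15.
Iteration 4: 15 < 19 holds -> x = 15 + 3 = 18.
Iteration 5: 18 < 19 holds -> x = 18 + 3 = 21.
Iteration 6: 21 < 19 fails; recursion stops.
Total rows emitted: 6.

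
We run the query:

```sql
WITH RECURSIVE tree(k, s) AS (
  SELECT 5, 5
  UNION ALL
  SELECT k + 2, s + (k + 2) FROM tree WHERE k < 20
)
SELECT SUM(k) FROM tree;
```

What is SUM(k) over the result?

117

Base: k=5, s=5.
Iteration 1: 5 < 20 holds -> k = 5 + 2 = 7, s = 5 + 7 = 12.
Iteration 2: 7 < 20 holds -> k = 7 + 2 = 9, s = 12 + 9 = 21.
Iteration 3: 9 < 20 holds -> k = 9 + 2 = 11, s = 21 + 11 = 32.
Iteration 4: 11 < 20 holds -> k = 11 + 2 = 13, s = 32 + 13 = 45.
Iteration 5: 13 < 20 holds -> k = 13 + 2 = 15, s = 45 + 15 = 60.
Iteration 6: 15 < 20 holds -> k = 15 + 2 = 17, s = 60 + 17 = 77.
Iteration 7: 17 < 20 holds -> k = 17 + 2 = 19, s = 77 + 19 = 96.
Iteration 8: 19 < 20 holds -> k = 19 + 2 = 21, s = 96 + 21 = 117.
Iteration 9: 21 < 20 fails; recursion stops.
SUM(k) = 5 + 7 + 9 + 11 + 13 + 15 + 17 + 19 + 21 = 117.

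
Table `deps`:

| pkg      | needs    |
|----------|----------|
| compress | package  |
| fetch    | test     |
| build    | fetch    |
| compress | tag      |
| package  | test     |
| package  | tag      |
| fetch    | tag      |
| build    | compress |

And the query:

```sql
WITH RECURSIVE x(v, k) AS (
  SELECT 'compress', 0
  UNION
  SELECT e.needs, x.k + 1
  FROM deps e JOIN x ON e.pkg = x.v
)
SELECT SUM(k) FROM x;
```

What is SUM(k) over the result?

6

Base: (compress, k=0).
Iteration 1: edges from {compress} -> (package, k=1), (tag, k=1).
Iteration 2: edges from {package,tag} -> (tag, k=2), (test, k=2).
Iteration 3: no outgoing edges from {tag,test}; recursion stops.
SUM(k) = 0 + 1 + 1 + 2 + 2 = 6.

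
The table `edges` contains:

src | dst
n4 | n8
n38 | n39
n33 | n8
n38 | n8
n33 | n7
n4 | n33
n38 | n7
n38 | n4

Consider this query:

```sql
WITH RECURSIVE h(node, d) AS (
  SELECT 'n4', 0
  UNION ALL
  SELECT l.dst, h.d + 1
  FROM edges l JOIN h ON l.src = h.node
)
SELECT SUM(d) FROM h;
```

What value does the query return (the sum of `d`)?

6

Base: (n4, d=0).
Iteration 1: edges from {n4} -> (n33, d=1), (n8, d=1).
Iteration 2: edges from {n33,n8} -> (n7, d=2), (n8, d=2).
Iteration 3: no outgoing edges from {n7,n8}; recursion stops.
SUM(d) = 0 + 1 + 1 + 2 + 2 = 6.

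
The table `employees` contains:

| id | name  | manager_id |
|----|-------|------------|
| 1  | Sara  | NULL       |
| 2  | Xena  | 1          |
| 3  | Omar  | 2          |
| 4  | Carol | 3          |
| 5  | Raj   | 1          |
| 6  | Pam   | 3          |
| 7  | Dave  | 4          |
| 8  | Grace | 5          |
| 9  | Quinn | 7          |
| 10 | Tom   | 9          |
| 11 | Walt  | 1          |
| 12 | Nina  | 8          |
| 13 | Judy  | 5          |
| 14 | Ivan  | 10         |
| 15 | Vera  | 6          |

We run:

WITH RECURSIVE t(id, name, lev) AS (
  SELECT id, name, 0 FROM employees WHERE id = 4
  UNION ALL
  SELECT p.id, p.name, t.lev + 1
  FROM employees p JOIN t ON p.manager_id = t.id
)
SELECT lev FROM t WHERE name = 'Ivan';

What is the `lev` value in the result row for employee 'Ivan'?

Base: id=4 (Carol) at lev 0.
Iteration 1: rows with manager_id in {4} -> Dave (id 7, lev 1).
Iteration 2: rows with manager_id in {7} -> Quinn (id 9, lev 2).
Iteration 3: rows with manager_id in {9} -> Tom (id 10, lev 3).
Iteration 4: rows with manager_id in {10} -> Ivan (id 14, lev 4).
Iteration 5: no rows with manager_id in {14}; recursion stops.

4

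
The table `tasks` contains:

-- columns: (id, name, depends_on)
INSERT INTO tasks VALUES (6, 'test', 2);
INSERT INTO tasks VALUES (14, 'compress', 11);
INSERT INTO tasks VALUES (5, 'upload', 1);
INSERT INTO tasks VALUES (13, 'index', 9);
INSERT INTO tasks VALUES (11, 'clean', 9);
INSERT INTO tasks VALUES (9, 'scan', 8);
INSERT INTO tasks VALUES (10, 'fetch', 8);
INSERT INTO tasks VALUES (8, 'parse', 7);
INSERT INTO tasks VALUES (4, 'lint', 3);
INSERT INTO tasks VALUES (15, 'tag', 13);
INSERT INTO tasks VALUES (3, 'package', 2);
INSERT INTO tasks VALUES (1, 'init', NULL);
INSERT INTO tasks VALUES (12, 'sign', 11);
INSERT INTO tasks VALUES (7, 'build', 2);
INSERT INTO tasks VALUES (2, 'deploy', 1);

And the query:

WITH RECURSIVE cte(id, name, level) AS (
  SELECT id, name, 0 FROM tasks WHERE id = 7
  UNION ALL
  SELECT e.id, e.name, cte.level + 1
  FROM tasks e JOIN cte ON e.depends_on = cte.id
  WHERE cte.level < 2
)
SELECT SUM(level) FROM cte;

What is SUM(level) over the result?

5

Base: id=7 (build) at level 0.
Iteration 1: rows with depends_on in {7} -> parse (id 8, level 1).
Iteration 2: rows with depends_on in {8} -> scan (id 9, level 2), fetch (id 10, level 2).
Iteration 3: level < 2 fails for all current rows; recursion stops.
SUM(level) = 0 + 1 + 2 + 2 = 5.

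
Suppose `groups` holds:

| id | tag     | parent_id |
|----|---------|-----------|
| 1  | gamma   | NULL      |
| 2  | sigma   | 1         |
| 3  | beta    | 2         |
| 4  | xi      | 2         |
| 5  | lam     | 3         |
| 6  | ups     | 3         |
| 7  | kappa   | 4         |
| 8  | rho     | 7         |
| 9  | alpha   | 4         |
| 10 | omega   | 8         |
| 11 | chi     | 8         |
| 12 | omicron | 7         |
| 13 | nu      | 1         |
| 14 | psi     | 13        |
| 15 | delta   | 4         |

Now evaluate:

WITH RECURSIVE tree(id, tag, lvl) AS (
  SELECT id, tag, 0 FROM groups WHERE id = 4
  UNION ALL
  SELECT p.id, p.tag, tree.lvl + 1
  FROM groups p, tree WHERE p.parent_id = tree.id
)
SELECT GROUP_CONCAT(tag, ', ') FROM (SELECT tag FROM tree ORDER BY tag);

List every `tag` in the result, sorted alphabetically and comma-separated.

Base: id=4 (xi) at lvl 0.
Iteration 1: rows with parent_id in {4} -> kappa (id 7, lvl 1), alpha (id 9, lvl 1), delta (id 15, lvl 1).
Iteration 2: rows with parent_id in {7,9,15} -> rho (id 8, lvl 2), omicron (id 12, lvl 2).
Iteration 3: rows with parent_id in {8,12} -> omega (id 10, lvl 3), chi (id 11, lvl 3).
Iteration 4: no rows with parent_id in {10,11}; recursion stops.

alpha, chi, delta, kappa, omega, omicron, rho, xi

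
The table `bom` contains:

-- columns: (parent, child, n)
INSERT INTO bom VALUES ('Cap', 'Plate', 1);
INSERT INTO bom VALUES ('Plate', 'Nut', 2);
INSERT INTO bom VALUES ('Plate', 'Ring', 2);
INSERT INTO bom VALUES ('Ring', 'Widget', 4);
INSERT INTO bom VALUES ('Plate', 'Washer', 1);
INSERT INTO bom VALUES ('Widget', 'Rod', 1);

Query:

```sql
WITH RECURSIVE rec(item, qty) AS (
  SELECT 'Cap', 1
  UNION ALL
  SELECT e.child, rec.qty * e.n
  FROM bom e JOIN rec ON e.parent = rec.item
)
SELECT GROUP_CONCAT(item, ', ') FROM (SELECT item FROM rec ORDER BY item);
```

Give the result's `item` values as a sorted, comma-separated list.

Base: (Cap, qty=1).
Iteration 1: components of {Cap} -> Plate = 1*1 = 1.
Iteration 2: components of {Plate} -> Nut = 1*2 = 2, Ring = 1*2 = 2, Washer = 1*1 = 1.
Iteration 3: components of {Nut,Ring,Washer} -> Widget = 2*4 = 8.
Iteration 4: components of {Widget} -> Rod = 8*1 = 8.
Iteration 5: no further components; recursion stops.

Cap, Nut, Plate, Ring, Rod, Washer, Widget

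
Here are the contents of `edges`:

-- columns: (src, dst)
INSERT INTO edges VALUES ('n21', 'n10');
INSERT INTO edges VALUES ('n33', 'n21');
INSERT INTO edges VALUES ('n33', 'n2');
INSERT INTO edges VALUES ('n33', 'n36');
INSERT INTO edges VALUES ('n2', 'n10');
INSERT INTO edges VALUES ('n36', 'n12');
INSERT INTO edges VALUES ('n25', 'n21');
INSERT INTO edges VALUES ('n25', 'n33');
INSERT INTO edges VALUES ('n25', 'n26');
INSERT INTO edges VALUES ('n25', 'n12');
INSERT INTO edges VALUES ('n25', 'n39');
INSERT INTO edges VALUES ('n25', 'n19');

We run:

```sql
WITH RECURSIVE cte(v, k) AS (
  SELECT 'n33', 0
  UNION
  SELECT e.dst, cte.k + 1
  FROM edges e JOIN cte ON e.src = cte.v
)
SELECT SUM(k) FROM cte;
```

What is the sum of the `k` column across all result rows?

Base: (n33, k=0).
Iteration 1: edges from {n33} -> (n2, k=1), (n21, k=1), (n36, k=1).
Iteration 2: edges from {n2,n21,n36} -> (n10, k=2), (n12, k=2). [UNION drops 1 duplicate row(s)]
Iteration 3: no outgoing edges from {n10,n12}; recursion stops.
SUM(k) = 0 + 1 + 1 + 1 + 2 + 2 = 7.

7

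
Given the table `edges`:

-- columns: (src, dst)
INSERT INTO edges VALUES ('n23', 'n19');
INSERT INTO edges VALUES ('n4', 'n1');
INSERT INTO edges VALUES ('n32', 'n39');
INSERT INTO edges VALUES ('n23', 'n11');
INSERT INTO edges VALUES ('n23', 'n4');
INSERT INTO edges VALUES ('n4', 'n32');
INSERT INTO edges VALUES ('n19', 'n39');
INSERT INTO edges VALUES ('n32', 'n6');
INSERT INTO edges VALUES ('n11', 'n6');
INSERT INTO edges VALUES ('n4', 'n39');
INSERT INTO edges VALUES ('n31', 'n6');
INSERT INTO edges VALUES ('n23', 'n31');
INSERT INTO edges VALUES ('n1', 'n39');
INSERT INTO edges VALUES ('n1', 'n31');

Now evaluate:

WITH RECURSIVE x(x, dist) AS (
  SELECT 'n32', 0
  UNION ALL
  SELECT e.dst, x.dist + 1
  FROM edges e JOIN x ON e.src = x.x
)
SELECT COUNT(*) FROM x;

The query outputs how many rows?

3

Base: (n32, dist=0).
Iteration 1: edges from {n32} -> (n39, dist=1), (n6, dist=1).
Iteration 2: no outgoing edges from {n39,n6}; recursion stops.
Total rows emitted: 3.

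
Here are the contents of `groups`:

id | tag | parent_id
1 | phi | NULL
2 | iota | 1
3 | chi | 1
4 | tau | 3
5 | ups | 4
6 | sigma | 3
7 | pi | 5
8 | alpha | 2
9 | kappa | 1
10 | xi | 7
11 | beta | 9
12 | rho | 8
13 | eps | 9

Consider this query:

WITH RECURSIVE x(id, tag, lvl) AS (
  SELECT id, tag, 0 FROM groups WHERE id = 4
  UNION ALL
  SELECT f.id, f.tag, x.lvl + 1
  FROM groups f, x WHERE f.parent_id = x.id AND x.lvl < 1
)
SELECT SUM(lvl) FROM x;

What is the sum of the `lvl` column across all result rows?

Base: id=4 (tau) at lvl 0.
Iteration 1: rows with parent_id in {4} -> ups (id 5, lvl 1).
Iteration 2: lvl < 1 fails for all current rows; recursion stops.
SUM(lvl) = 0 + 1 = 1.

1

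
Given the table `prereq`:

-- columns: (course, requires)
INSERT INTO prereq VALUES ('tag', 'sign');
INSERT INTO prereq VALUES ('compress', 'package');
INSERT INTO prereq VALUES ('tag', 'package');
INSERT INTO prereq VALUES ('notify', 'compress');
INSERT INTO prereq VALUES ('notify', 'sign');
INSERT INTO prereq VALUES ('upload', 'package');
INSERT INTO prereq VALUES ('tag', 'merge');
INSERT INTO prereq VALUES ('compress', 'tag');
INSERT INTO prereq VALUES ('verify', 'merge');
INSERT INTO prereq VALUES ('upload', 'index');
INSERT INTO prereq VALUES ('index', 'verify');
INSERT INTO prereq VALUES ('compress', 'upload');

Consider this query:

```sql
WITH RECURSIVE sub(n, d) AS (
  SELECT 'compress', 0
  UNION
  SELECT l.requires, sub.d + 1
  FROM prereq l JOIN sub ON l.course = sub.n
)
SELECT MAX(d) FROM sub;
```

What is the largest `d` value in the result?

Base: (compress, d=0).
Iteration 1: edges from {compress} -> (package, d=1), (tag, d=1), (upload, d=1).
Iteration 2: edges from {package,tag,upload} -> (index, d=2), (merge, d=2), (package, d=2), (sign, d=2). [UNION drops 1 duplicate row(s)]
Iteration 3: edges from {index,merge,package,sign} -> (verify, d=3).
Iteration 4: edges from {verify} -> (merge, d=4).
Iteration 5: no outgoing edges from {merge}; recursion stops.
d values: 0, 1, 1, 1, 2, 2, 2, 2, 3, 4; the maximum is 4.

4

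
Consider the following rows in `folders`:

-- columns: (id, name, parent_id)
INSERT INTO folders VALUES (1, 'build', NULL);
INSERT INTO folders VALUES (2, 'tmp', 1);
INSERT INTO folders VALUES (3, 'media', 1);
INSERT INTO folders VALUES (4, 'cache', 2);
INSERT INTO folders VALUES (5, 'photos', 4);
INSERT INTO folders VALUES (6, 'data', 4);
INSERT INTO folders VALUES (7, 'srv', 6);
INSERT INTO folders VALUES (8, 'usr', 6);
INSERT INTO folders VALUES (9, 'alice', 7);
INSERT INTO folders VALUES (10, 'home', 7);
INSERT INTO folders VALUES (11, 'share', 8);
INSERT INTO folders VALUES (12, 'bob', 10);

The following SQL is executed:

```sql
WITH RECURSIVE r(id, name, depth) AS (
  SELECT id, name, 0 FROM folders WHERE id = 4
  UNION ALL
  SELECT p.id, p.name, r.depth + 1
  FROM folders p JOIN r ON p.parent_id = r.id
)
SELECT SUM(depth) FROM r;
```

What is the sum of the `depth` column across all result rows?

19

Base: id=4 (cache) at depth 0.
Iteration 1: rows with parent_id in {4} -> photos (id 5, depth 1), data (id 6, depth 1).
Iteration 2: rows with parent_id in {5,6} -> srv (id 7, depth 2), usr (id 8, depth 2).
Iteration 3: rows with parent_id in {7,8} -> alice (id 9, depth 3), home (id 10, depth 3), share (id 11, depth 3).
Iteration 4: rows with parent_id in {9,10,11} -> bob (id 12, depth 4).
Iteration 5: no rows with parent_id in {12}; recursion stops.
SUM(depth) = 0 + 1 + 1 + 2 + 2 + 3 + 3 + 3 + 4 = 19.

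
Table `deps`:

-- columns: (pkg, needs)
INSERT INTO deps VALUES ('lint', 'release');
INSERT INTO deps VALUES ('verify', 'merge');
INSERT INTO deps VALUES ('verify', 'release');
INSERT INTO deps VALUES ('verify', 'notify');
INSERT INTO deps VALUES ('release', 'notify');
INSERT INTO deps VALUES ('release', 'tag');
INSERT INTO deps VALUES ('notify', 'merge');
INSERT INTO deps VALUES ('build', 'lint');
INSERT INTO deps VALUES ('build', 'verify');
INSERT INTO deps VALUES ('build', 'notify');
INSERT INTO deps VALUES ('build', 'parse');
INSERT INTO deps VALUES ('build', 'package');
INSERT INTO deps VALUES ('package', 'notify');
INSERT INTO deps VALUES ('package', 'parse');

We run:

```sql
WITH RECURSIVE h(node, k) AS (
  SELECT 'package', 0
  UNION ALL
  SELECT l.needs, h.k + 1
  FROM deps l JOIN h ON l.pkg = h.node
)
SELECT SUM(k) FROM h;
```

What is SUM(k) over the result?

4

Base: (package, k=0).
Iteration 1: edges from {package} -> (notify, k=1), (parse, k=1).
Iteration 2: edges from {notify,parse} -> (merge, k=2).
Iteration 3: no outgoing edges from {merge}; recursion stops.
SUM(k) = 0 + 1 + 1 + 2 = 4.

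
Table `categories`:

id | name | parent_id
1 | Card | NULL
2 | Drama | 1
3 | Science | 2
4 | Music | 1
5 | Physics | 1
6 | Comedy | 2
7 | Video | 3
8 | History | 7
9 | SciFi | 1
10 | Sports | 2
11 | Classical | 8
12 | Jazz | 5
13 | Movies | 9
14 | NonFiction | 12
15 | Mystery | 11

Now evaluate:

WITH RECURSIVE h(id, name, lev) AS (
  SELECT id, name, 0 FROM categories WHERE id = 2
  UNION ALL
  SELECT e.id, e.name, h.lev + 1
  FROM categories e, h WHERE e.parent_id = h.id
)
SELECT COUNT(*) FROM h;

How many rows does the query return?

8

Base: id=2 (Drama) at lev 0.
Iteration 1: rows with parent_id in {2} -> Science (id 3, lev 1), Comedy (id 6, lev 1), Sports (id 10, lev 1).
Iteration 2: rows with parent_id in {3,6,10} -> Video (id 7, lev 2).
Iteration 3: rows with parent_id in {7} -> History (id 8, lev 3).
Iteration 4: rows with parent_id in {8} -> Classical (id 11, lev 4).
Iteration 5: rows with parent_id in {11} -> Mystery (id 15, lev 5).
Iteration 6: no rows with parent_id in {15}; recursion stops.
Total rows emitted: 8.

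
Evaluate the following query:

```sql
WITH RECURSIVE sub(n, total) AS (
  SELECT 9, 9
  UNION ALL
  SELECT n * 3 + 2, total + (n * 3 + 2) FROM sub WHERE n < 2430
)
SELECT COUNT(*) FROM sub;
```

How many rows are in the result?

Base: n=9, total=9.
Iteration 1: 9 < 2430 holds -> n = 9 * 3 + 2 = 29, total = 9 + 29 = 38.
Iteration 2: 29 < 2430 holds -> n = 29 * 3 + 2 = 89, total = 38 + 89 = 127.
Iteration 3: 89 < 2430 holds -> n = 89 * 3 + 2 = 269, total = 127 + 269 = 396.
Iteration 4: 269 < 2430 holds -> n = 269 * 3 + 2 = 809, total = 396 + 809 = 1205.
Iteration 5: 809 < 2430 holds -> n = 809 * 3 + 2 = 2429, total = 1205 + 2429 = 3634.
Iteration 6: 2429 < 2430 holds -> n = 2429 * 3 + 2 = 7289, total = 3634 + 7289 = 10923.
Iteration 7: 7289 < 2430 fails; recursion stops.
Total rows emitted: 7.

7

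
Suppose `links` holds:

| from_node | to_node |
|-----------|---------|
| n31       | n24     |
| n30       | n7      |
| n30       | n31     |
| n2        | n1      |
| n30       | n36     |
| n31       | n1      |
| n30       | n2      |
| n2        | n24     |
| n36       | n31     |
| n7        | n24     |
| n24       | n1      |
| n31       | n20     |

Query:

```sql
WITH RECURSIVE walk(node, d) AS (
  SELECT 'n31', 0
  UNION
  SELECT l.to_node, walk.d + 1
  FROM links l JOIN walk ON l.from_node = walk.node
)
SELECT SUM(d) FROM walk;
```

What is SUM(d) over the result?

5

Base: (n31, d=0).
Iteration 1: edges from {n31} -> (n1, d=1), (n20, d=1), (n24, d=1).
Iteration 2: edges from {n1,n20,n24} -> (n1, d=2).
Iteration 3: no outgoing edges from {n1}; recursion stops.
SUM(d) = 0 + 1 + 1 + 1 + 2 = 5.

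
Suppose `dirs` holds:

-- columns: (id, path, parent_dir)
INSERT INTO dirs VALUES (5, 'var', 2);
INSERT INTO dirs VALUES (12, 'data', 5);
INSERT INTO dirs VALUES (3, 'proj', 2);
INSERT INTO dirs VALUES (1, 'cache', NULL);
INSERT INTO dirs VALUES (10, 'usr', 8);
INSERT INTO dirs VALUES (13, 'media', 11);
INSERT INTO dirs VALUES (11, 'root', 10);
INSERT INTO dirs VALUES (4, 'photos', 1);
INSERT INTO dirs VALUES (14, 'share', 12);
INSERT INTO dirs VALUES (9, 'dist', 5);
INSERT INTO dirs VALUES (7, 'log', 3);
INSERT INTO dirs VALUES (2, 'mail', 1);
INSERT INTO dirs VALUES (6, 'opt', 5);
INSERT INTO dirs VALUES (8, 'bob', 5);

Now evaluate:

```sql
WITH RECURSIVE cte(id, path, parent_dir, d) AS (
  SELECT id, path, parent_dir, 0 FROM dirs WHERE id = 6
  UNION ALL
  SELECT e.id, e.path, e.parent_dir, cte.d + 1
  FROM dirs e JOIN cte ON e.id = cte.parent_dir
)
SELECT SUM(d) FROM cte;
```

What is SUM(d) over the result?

Base: id=6 (opt), parent_dir=5, d 0.
Iteration 1: join on id=5 -> var (id 5, parent_dir=2, d 1).
Iteration 2: join on id=2 -> mail (id 2, parent_dir=1, d 2).
Iteration 3: join on id=1 -> cache (id 1, parent_dir=NULL, d 3).
Iteration 4: parent_dir is NULL; no match; recursion stops.
SUM(d) = 0 + 1 + 2 + 3 = 6.

6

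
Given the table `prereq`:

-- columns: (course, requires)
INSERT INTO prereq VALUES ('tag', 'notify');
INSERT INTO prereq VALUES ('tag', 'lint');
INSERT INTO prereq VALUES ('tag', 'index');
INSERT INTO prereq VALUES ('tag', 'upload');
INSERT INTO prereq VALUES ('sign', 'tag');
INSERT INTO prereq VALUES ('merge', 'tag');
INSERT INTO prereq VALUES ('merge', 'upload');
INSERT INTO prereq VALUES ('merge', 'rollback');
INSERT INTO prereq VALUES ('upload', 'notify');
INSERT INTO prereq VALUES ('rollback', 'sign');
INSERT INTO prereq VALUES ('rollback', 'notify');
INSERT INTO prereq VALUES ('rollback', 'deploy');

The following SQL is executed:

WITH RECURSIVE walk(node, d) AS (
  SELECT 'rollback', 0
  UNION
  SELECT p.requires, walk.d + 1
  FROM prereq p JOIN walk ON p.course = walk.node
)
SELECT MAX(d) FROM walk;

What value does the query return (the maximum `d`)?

4

Base: (rollback, d=0).
Iteration 1: edges from {rollback} -> (deploy, d=1), (notify, d=1), (sign, d=1).
Iteration 2: edges from {deploy,notify,sign} -> (tag, d=2).
Iteration 3: edges from {tag} -> (index, d=3), (lint, d=3), (notify, d=3), (upload, d=3).
Iteration 4: edges from {index,lint,notify,upload} -> (notify, d=4).
Iteration 5: no outgoing edges from {notify}; recursion stops.
d values: 0, 1, 1, 1, 2, 3, 3, 3, 3, 4; the maximum is 4.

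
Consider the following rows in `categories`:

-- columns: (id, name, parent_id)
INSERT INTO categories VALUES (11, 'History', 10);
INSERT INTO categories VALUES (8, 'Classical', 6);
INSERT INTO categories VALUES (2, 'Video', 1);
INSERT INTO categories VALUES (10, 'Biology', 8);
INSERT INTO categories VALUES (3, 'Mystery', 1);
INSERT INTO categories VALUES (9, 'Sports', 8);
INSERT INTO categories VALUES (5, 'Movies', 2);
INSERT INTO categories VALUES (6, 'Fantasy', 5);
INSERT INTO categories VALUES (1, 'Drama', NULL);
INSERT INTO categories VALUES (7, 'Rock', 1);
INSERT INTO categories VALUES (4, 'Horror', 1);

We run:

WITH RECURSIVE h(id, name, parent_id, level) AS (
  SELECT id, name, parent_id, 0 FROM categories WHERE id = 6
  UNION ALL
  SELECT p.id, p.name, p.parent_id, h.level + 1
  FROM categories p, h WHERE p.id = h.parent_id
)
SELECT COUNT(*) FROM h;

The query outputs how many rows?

4

Base: id=6 (Fantasy), parent_id=5, level 0.
Iteration 1: join on id=5 -> Movies (id 5, parent_id=2, level 1).
Iteration 2: join on id=2 -> Video (id 2, parent_id=1, level 2).
Iteration 3: join on id=1 -> Drama (id 1, parent_id=NULL, level 3).
Iteration 4: parent_id is NULL; no match; recursion stops.
Total rows emitted: 4.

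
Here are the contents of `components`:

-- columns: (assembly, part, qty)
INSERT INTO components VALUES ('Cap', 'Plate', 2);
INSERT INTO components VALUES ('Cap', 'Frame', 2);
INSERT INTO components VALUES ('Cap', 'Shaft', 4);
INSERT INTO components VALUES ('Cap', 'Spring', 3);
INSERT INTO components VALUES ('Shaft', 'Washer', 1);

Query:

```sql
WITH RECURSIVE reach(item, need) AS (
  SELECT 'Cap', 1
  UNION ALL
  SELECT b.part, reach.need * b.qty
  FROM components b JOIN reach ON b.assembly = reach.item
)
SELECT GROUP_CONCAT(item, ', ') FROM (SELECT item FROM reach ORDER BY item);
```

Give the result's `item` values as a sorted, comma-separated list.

Cap, Frame, Plate, Shaft, Spring, Washer

Base: (Cap, need=1).
Iteration 1: components of {Cap} -> Frame = 1*2 = 2, Plate = 1*2 = 2, Shaft = 1*4 = 4, Spring = 1*3 = 3.
Iteration 2: components of {Frame,Plate,Shaft,Spring} -> Washer = 4*1 = 4.
Iteration 3: no further components; recursion stops.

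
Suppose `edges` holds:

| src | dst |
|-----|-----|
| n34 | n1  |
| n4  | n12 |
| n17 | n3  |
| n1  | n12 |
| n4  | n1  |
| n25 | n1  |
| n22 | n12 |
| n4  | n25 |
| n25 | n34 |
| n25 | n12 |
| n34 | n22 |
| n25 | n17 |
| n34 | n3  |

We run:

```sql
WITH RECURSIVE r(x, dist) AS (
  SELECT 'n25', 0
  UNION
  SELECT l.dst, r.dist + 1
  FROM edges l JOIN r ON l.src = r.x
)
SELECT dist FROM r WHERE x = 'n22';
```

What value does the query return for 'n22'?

2

Base: (n25, dist=0).
Iteration 1: edges from {n25} -> (n1, dist=1), (n12, dist=1), (n17, dist=1), (n34, dist=1).
Iteration 2: edges from {n1,n12,n17,n34} -> (n1, dist=2), (n12, dist=2), (n22, dist=2), (n3, dist=2). [UNION drops 1 duplicate row(s)]
Iteration 3: edges from {n1,n12,n22,n3} -> (n12, dist=3). [UNION drops 1 duplicate row(s)]
Iteration 4: no outgoing edges from {n12}; recursion stops.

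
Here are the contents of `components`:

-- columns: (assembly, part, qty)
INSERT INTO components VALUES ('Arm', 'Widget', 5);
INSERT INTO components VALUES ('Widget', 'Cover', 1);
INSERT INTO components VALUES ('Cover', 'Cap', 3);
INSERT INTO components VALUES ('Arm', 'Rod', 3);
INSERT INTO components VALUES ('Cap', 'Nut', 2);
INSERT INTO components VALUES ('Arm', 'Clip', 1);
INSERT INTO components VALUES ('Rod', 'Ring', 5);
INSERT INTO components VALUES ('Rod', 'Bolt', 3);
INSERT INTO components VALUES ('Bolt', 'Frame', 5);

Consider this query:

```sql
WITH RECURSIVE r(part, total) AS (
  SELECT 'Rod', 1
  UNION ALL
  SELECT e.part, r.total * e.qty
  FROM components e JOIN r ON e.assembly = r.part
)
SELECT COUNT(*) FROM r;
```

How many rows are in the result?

Base: (Rod, total=1).
Iteration 1: components of {Rod} -> Bolt = 1*3 = 3, Ring = 1*5 = 5.
Iteration 2: components of {Bolt,Ring} -> Frame = 3*5 = 15.
Iteration 3: no further components; recursion stops.
Total rows emitted: 4.

4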